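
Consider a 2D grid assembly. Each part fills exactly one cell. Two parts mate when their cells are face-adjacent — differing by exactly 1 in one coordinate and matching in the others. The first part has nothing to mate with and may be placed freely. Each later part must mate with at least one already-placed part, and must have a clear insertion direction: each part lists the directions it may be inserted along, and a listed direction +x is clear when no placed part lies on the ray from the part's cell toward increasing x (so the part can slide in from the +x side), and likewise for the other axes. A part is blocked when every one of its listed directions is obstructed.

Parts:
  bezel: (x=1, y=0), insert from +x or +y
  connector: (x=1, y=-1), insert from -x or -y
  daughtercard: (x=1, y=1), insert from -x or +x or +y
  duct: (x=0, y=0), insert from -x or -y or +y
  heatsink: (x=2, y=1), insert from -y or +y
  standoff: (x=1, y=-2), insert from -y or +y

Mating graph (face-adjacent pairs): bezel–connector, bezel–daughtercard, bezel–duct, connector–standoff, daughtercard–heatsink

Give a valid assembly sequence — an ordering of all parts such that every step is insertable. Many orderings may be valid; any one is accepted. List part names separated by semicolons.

1. duct@(0, 0) [-x clear] — {duct}
2. bezel@(1, 0) [+x clear] — {bezel, duct}
3. connector@(1, -1) [-x clear] — {bezel, connector, duct}
4. daughtercard@(1, 1) [-x clear] — {bezel, connector, daughtercard, duct}
5. standoff@(1, -2) [-y clear] — {bezel, connector, daughtercard, duct, standoff}
6. heatsink@(2, 1) [-y clear] — {bezel, connector, daughtercard, duct, heatsink, standoff}

duct; bezel; connector; daughtercard; standoff; heatsink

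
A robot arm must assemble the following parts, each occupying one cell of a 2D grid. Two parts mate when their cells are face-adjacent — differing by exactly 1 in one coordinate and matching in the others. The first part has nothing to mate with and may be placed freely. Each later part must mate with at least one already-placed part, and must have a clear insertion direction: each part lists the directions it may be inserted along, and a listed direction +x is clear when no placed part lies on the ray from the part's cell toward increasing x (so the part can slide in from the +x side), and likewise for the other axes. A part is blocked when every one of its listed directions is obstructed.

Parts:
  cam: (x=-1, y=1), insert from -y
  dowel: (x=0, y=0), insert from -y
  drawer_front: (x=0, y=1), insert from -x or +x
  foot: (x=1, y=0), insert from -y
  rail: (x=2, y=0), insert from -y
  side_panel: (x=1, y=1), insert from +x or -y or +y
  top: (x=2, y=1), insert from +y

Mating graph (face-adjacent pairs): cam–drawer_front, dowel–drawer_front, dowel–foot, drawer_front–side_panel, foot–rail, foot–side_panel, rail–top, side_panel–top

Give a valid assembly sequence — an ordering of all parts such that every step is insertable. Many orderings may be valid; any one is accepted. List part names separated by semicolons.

1. side_panel@(1, 1) [+x clear] — {side_panel}
2. foot@(1, 0) [-y clear] — {foot, side_panel}
3. dowel@(0, 0) [-y clear] — {dowel, foot, side_panel}
4. top@(2, 1) [+y clear] — {dowel, foot, side_panel, top}
5. rail@(2, 0) [-y clear] — {dowel, foot, rail, side_panel, top}
6. drawer_front@(0, 1) [-x clear] — {dowel, drawer_front, foot, rail, side_panel, top}
7. cam@(-1, 1) [-y clear] — {cam, dowel, drawer_front, foot, rail, side_panel, top}

side_panel; foot; dowel; top; rail; drawer_front; cam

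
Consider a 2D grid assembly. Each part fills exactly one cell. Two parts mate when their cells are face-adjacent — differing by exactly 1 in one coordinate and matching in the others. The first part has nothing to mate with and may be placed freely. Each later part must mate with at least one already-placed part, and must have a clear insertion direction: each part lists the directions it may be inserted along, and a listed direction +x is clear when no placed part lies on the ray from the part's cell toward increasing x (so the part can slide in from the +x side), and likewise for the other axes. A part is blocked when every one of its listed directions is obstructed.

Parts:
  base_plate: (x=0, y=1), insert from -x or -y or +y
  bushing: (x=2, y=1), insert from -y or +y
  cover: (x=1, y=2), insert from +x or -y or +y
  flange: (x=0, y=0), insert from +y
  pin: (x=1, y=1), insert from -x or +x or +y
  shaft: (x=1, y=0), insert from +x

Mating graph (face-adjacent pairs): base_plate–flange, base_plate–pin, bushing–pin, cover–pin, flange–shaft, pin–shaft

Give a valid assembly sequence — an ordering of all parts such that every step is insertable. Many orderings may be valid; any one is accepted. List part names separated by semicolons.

1. flange@(0, 0) [+y clear] — {flange}
2. shaft@(1, 0) [+x clear] — {flange, shaft}
3. pin@(1, 1) [-x clear] — {flange, pin, shaft}
4. bushing@(2, 1) [-y clear] — {bushing, flange, pin, shaft}
5. cover@(1, 2) [+x clear] — {bushing, cover, flange, pin, shaft}
6. base_plate@(0, 1) [-x clear] — {base_plate, bushing, cover, flange, pin, shaft}

flange; shaft; pin; bushing; cover; base_plate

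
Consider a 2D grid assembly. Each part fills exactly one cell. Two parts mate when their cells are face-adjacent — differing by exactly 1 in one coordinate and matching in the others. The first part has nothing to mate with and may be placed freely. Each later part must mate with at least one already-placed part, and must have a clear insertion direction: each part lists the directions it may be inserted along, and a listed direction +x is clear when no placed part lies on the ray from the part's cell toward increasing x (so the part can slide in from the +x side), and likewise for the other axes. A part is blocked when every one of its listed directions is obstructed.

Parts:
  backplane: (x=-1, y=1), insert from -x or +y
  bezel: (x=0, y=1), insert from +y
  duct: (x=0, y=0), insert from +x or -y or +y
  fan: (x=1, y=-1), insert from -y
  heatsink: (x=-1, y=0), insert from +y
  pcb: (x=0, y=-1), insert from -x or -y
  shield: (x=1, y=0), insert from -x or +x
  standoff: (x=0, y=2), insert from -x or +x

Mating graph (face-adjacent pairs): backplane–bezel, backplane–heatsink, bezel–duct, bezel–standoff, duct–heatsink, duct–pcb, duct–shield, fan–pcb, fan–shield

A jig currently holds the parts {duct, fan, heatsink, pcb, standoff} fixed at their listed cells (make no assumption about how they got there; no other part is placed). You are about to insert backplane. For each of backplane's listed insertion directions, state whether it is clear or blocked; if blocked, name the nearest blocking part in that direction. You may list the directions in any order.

+y: clear; -x: clear

-x: ray from backplane(-1, 1) has no placed part ⇒ clear
+y: ray from backplane(-1, 1) has no placed part ⇒ clear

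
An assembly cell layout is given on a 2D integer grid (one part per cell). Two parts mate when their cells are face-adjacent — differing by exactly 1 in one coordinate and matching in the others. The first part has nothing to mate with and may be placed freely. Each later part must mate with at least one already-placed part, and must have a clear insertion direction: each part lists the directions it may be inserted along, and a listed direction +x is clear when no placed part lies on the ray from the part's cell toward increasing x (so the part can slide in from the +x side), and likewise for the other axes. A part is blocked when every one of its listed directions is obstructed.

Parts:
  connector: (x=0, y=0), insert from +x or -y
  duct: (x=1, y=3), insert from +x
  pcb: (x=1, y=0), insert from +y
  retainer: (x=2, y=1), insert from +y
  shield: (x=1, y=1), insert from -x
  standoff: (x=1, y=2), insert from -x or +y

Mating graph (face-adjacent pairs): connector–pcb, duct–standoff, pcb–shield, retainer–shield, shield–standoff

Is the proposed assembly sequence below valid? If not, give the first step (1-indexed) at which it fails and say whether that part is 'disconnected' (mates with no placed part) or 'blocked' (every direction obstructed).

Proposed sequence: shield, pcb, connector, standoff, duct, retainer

Invalid at step 2 (blocked)

1. shield@(1, 1) [-x clear] — {shield}
2. pcb@(1, 0) — +y all obstructed ⇒ blocked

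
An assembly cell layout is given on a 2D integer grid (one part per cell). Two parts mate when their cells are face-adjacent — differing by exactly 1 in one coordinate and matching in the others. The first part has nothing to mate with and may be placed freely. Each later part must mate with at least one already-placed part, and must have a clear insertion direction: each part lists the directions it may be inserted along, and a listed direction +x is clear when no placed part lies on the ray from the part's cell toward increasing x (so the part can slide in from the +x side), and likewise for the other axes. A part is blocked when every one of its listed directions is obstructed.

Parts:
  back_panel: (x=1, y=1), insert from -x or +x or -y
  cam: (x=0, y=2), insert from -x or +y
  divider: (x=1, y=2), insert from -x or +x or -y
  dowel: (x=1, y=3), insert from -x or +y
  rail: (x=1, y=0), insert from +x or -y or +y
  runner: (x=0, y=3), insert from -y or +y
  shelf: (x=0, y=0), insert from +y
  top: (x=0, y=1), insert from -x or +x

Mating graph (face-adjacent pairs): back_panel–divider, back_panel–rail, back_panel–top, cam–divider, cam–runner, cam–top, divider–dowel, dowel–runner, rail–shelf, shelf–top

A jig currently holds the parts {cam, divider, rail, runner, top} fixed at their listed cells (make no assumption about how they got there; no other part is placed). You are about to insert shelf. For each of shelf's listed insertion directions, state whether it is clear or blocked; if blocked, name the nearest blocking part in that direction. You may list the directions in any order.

+y: nearest on ray is top@(0, 1) ⇒ blocked

+y: blocked by top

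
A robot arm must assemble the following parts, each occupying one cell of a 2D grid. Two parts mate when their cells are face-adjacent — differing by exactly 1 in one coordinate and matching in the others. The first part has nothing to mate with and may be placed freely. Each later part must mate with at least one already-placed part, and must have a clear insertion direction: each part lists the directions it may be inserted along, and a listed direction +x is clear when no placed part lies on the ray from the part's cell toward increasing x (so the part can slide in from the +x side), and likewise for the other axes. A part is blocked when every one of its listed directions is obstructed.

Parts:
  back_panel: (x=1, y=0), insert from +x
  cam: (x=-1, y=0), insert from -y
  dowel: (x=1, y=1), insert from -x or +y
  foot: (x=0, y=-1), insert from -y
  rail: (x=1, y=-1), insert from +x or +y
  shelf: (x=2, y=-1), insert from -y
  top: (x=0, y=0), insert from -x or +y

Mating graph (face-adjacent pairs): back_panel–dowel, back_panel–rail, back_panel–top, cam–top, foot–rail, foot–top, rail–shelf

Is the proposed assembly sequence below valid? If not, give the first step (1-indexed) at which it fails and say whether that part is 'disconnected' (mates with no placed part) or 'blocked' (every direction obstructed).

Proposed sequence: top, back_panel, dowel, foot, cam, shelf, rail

Invalid at step 6 (disconnected)

1. top@(0, 0) [-x clear] — {top}
2. back_panel@(1, 0) [+x clear] — {back_panel, top}
3. dowel@(1, 1) [-x clear] — {back_panel, dowel, top}
4. foot@(0, -1) [-y clear] — {back_panel, dowel, foot, top}
5. cam@(-1, 0) [-y clear] — {back_panel, cam, dowel, foot, top}
6. shelf@(2, -1) — no placed neighbour ⇒ disconnected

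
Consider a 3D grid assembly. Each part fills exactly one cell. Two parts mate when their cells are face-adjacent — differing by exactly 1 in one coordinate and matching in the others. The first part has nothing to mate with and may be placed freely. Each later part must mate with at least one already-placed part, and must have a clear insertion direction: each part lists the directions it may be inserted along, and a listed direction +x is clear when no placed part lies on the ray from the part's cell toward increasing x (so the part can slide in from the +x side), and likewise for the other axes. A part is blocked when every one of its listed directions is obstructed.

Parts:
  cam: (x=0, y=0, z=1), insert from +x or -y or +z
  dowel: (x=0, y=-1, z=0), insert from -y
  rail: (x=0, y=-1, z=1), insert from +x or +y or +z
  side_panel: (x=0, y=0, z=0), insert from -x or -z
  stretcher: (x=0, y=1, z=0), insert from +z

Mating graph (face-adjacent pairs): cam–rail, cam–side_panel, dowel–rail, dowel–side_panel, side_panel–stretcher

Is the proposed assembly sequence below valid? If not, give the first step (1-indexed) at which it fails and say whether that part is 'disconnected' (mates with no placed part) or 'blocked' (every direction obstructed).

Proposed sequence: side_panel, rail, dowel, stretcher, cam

1. side_panel@(0, 0, 0) [-x clear] — {side_panel}
2. rail@(0, -1, 1) — no placed neighbour ⇒ disconnected

Invalid at step 2 (disconnected)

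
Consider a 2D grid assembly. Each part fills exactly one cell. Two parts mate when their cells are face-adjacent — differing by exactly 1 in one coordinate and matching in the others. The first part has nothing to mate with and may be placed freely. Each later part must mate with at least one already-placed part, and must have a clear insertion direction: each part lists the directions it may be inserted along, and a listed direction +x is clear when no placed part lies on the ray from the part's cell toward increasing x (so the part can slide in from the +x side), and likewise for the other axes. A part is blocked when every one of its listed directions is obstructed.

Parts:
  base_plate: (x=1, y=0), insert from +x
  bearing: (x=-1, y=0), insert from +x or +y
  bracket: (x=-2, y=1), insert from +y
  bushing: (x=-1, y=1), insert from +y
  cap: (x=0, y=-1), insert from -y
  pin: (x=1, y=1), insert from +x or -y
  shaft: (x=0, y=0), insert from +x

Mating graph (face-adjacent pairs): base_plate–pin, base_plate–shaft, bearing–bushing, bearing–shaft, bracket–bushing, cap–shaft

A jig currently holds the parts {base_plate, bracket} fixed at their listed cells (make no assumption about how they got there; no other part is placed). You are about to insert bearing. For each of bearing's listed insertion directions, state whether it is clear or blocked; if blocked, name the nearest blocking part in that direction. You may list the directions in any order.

+x: blocked by base_plate; +y: clear

+x: nearest on ray is base_plate@(1, 0) ⇒ blocked
+y: ray from bearing(-1, 0) has no placed part ⇒ clear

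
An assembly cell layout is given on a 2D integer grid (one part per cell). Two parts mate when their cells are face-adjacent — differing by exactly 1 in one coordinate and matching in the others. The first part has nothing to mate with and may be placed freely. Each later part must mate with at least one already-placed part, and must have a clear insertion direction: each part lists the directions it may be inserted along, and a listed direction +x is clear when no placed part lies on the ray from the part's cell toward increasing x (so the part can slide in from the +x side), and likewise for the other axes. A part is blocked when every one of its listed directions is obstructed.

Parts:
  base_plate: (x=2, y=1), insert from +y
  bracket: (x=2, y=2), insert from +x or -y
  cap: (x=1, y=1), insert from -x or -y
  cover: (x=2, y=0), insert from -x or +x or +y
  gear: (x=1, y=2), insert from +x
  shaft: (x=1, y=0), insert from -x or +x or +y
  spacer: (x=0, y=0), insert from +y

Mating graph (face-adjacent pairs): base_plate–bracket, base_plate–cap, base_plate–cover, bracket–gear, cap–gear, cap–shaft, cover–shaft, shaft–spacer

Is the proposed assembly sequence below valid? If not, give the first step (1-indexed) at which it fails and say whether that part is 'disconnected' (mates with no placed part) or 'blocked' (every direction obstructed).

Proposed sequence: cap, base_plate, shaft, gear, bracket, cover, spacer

1. cap@(1, 1) [-x clear] — {cap}
2. base_plate@(2, 1) [+y clear] — {base_plate, cap}
3. shaft@(1, 0) [-x clear] — {base_plate, cap, shaft}
4. gear@(1, 2) [+x clear] — {base_plate, cap, gear, shaft}
5. bracket@(2, 2) [+x clear] — {base_plate, bracket, cap, gear, shaft}
6. cover@(2, 0) [+x clear] — {base_plate, bracket, cap, cover, gear, shaft}
7. spacer@(0, 0) [+y clear] — {base_plate, bracket, cap, cover, gear, shaft, spacer}

Valid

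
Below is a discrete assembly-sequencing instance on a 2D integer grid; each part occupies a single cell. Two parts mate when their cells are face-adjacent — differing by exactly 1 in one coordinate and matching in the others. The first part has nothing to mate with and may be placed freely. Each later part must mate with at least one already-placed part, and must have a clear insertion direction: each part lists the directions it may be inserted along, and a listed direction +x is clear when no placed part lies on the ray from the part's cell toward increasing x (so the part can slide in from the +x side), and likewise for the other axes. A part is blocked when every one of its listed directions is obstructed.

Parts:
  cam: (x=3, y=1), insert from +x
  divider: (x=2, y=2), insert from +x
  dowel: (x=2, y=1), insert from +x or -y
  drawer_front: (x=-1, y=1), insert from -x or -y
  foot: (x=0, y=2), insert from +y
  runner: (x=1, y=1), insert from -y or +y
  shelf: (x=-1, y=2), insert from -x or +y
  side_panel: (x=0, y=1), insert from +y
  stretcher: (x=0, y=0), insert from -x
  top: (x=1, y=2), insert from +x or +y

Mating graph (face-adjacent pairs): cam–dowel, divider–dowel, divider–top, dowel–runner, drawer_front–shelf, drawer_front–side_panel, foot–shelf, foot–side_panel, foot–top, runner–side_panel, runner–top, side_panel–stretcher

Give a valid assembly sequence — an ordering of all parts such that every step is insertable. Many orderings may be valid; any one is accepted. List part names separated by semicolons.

drawer_front; side_panel; runner; top; stretcher; dowel; cam; shelf; divider; foot

1. drawer_front@(-1, 1) [-x clear] — {drawer_front}
2. side_panel@(0, 1) [+y clear] — {drawer_front, side_panel}
3. runner@(1, 1) [-y clear] — {drawer_front, runner, side_panel}
4. top@(1, 2) [+x clear] — {drawer_front, runner, side_panel, top}
5. stretcher@(0, 0) [-x clear] — {drawer_front, runner, side_panel, stretcher, top}
6. dowel@(2, 1) [+x clear] — {dowel, drawer_front, runner, side_panel, stretcher, top}
7. cam@(3, 1) [+x clear] — {cam, dowel, drawer_front, runner, side_panel, stretcher, top}
8. shelf@(-1, 2) [-x clear] — {cam, dowel, drawer_front, runner, shelf, side_panel, stretcher, top}
9. divider@(2, 2) [+x clear] — {cam, divider, dowel, drawer_front, runner, shelf, side_panel, stretcher, top}
10. foot@(0, 2) [+y clear] — {cam, divider, dowel, drawer_front, foot, runner, shelf, side_panel, stretcher, top}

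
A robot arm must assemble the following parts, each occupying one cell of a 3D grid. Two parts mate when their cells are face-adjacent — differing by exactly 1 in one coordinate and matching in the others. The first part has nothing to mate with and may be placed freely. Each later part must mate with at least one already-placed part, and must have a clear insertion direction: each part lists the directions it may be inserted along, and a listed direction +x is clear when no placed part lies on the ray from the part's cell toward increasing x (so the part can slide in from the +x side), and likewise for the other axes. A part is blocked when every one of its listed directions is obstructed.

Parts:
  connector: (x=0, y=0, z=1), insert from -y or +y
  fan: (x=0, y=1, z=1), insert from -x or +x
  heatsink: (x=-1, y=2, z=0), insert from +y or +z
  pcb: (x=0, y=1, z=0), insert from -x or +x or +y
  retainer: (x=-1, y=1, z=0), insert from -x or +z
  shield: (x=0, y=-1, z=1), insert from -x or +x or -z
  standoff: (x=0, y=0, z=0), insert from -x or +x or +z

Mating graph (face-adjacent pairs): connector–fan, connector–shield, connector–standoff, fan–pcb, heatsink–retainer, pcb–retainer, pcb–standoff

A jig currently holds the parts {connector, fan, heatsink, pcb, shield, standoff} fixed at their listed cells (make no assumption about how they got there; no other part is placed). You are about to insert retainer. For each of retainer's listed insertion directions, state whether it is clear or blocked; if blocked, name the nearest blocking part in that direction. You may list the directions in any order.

-x: ray from retainer(-1, 1, 0) has no placed part ⇒ clear
+z: ray from retainer(-1, 1, 0) has no placed part ⇒ clear

+z: clear; -x: clear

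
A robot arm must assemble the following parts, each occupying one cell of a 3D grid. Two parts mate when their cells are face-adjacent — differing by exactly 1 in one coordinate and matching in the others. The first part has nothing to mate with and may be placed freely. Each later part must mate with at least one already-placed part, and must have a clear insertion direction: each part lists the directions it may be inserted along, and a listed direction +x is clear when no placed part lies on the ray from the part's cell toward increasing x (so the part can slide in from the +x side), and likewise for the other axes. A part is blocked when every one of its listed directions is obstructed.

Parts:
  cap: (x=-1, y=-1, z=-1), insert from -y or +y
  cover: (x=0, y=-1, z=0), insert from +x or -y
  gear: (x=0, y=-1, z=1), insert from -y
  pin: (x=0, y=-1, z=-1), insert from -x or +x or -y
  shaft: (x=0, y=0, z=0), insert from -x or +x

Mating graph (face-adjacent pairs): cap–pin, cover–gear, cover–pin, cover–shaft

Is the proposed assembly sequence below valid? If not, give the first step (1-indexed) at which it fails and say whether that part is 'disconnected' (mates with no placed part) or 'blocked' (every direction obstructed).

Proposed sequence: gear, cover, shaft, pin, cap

Valid

1. gear@(0, -1, 1) [-y clear] — {gear}
2. cover@(0, -1, 0) [+x clear] — {cover, gear}
3. shaft@(0, 0, 0) [-x clear] — {cover, gear, shaft}
4. pin@(0, -1, -1) [-x clear] — {cover, gear, pin, shaft}
5. cap@(-1, -1, -1) [-y clear] — {cap, cover, gear, pin, shaft}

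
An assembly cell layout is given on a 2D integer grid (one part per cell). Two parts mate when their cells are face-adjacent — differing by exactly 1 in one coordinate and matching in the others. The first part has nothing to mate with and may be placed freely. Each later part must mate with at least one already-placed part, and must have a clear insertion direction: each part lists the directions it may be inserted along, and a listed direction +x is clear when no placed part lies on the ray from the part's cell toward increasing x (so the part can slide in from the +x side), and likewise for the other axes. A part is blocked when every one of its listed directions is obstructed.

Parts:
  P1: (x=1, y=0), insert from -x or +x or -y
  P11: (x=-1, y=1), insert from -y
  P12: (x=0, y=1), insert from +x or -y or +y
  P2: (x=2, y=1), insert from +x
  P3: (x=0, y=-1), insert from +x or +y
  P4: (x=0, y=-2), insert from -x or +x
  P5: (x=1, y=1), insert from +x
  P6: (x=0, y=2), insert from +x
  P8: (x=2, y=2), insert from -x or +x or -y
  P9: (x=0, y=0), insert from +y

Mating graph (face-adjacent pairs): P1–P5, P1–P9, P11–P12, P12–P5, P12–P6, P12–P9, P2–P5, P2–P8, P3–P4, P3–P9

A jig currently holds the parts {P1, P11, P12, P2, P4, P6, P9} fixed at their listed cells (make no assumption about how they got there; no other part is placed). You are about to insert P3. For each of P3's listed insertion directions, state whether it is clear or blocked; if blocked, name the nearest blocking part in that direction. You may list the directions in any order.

+x: ray from P3(0, -1) has no placed part ⇒ clear
+y: nearest on ray is P9@(0, 0) ⇒ blocked

+x: clear; +y: blocked by P9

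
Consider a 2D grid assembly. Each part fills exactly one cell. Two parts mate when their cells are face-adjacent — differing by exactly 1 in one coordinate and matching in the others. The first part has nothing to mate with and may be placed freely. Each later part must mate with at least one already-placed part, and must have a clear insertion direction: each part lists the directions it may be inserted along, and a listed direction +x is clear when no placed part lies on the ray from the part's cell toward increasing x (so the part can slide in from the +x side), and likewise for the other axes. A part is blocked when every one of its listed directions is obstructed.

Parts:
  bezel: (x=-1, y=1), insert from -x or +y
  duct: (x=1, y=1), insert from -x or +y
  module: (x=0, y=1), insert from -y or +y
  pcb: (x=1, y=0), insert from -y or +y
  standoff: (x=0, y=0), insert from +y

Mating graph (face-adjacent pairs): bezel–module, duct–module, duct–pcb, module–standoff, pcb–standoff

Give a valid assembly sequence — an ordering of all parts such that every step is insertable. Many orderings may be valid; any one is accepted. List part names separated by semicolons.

1. duct@(1, 1) [-x clear] — {duct}
2. pcb@(1, 0) [-y clear] — {duct, pcb}
3. standoff@(0, 0) [+y clear] — {duct, pcb, standoff}
4. module@(0, 1) [+y clear] — {duct, module, pcb, standoff}
5. bezel@(-1, 1) [-x clear] — {bezel, duct, module, pcb, standoff}

duct; pcb; standoff; module; bezel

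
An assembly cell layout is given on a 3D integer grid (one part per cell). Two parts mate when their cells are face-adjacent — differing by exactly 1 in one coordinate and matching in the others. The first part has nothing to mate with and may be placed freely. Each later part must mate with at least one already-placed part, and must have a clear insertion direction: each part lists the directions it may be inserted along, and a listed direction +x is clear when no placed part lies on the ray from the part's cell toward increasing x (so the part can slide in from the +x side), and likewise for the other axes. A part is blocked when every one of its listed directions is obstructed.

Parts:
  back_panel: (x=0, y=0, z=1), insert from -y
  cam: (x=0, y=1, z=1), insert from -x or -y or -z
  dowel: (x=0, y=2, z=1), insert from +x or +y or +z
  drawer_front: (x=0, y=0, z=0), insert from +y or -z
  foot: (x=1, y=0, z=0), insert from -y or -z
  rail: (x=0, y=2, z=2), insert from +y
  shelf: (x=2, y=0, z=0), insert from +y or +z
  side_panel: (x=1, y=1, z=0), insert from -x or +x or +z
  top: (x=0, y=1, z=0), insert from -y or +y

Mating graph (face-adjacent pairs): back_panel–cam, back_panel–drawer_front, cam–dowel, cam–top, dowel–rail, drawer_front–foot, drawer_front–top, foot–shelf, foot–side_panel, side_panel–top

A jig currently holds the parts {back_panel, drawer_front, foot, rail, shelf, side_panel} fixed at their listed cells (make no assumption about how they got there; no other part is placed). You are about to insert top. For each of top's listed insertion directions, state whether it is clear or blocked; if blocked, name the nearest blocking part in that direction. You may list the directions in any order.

-y: nearest on ray is drawer_front@(0, 0, 0) ⇒ blocked
+y: ray from top(0, 1, 0) has no placed part ⇒ clear

+y: clear; -y: blocked by drawer_front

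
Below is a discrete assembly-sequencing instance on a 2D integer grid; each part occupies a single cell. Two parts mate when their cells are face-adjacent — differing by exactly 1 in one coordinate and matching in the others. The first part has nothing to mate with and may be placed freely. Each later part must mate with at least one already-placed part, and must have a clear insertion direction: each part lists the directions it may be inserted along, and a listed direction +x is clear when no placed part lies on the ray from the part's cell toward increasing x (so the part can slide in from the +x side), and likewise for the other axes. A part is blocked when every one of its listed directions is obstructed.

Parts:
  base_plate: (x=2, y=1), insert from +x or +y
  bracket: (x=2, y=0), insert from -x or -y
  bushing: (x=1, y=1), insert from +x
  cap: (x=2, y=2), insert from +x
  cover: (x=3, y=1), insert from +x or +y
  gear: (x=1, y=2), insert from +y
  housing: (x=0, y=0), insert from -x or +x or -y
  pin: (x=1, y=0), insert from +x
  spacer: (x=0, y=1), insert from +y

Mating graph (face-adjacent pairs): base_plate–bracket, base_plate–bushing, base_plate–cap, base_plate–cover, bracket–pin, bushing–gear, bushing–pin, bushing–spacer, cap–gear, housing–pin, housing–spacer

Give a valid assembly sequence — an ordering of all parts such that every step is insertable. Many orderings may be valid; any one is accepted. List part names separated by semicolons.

1. bushing@(1, 1) [+x clear] — {bushing}
2. gear@(1, 2) [+y clear] — {bushing, gear}
3. base_plate@(2, 1) [+x clear] — {base_plate, bushing, gear}
4. spacer@(0, 1) [+y clear] — {base_plate, bushing, gear, spacer}
5. housing@(0, 0) [-x clear] — {base_plate, bushing, gear, housing, spacer}
6. cover@(3, 1) [+x clear] — {base_plate, bushing, cover, gear, housing, spacer}
7. cap@(2, 2) [+x clear] — {base_plate, bushing, cap, cover, gear, housing, spacer}
8. pin@(1, 0) [+x clear] — {base_plate, bushing, cap, cover, gear, housing, pin, spacer}
9. bracket@(2, 0) [-y clear] — {base_plate, bracket, bushing, cap, cover, gear, housing, pin, spacer}

bushing; gear; base_plate; spacer; housing; cover; cap; pin; bracket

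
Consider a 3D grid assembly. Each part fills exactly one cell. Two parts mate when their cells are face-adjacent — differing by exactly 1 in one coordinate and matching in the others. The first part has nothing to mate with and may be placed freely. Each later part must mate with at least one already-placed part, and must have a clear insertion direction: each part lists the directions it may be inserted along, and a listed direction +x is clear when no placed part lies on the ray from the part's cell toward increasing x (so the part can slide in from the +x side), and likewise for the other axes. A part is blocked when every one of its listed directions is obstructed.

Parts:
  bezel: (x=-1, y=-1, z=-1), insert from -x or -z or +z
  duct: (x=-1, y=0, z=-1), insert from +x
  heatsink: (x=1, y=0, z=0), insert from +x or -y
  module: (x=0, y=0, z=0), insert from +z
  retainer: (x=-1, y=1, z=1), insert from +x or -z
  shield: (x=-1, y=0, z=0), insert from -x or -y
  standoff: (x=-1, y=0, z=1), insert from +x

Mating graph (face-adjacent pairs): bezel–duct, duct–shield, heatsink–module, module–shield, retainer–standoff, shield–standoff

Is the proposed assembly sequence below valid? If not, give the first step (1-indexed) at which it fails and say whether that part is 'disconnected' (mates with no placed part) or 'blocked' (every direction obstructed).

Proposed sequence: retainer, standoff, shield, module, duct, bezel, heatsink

Valid

1. retainer@(-1, 1, 1) [+x clear] — {retainer}
2. standoff@(-1, 0, 1) [+x clear] — {retainer, standoff}
3. shield@(-1, 0, 0) [-x clear] — {retainer, shield, standoff}
4. module@(0, 0, 0) [+z clear] — {module, retainer, shield, standoff}
5. duct@(-1, 0, -1) [+x clear] — {duct, module, retainer, shield, standoff}
6. bezel@(-1, -1, -1) [-x clear] — {bezel, duct, module, retainer, shield, standoff}
7. heatsink@(1, 0, 0) [+x clear] — {bezel, duct, heatsink, module, retainer, shield, standoff}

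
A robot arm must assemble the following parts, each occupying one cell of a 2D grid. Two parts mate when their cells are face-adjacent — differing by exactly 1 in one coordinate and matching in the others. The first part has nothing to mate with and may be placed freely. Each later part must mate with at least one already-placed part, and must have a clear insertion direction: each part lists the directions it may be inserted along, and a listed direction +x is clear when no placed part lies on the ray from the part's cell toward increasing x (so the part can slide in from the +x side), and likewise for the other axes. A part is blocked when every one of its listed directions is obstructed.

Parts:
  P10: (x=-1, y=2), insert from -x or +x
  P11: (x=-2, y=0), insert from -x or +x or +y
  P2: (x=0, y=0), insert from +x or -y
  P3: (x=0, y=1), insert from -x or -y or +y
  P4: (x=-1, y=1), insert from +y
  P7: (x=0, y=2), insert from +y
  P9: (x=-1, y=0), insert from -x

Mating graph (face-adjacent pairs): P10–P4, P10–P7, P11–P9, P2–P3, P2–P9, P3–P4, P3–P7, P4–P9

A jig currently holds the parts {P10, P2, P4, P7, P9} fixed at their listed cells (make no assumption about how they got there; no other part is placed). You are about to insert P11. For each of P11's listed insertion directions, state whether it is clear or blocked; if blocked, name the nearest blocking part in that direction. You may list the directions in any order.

+x: blocked by P9; +y: clear; -x: clear

-x: ray from P11(-2, 0) has no placed part ⇒ clear
+x: nearest on ray is P9@(-1, 0) ⇒ blocked
+y: ray from P11(-2, 0) has no placed part ⇒ clear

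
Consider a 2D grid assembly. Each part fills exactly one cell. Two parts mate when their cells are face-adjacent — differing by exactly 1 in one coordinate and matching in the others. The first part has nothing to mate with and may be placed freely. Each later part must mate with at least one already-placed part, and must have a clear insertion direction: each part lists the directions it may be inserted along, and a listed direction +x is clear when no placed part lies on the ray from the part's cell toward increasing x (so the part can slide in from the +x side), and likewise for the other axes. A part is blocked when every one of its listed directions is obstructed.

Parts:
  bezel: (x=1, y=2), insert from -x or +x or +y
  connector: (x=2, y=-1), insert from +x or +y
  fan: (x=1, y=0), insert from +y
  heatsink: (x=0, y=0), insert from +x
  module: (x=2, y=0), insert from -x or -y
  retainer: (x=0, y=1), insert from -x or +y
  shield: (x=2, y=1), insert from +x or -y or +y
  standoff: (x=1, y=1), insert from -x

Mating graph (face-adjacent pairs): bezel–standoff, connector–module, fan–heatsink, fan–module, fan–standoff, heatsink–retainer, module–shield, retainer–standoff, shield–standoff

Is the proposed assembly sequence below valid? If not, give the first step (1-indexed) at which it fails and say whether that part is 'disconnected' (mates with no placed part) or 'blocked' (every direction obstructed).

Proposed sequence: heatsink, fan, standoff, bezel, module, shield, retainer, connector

Valid

1. heatsink@(0, 0) [+x clear] — {heatsink}
2. fan@(1, 0) [+y clear] — {fan, heatsink}
3. standoff@(1, 1) [-x clear] — {fan, heatsink, standoff}
4. bezel@(1, 2) [-x clear] — {bezel, fan, heatsink, standoff}
5. module@(2, 0) [-y clear] — {bezel, fan, heatsink, module, standoff}
6. shield@(2, 1) [+x clear] — {bezel, fan, heatsink, module, shield, standoff}
7. retainer@(0, 1) [-x clear] — {bezel, fan, heatsink, module, retainer, shield, standoff}
8. connector@(2, -1) [+x clear] — {bezel, connector, fan, heatsink, module, retainer, shield, standoff}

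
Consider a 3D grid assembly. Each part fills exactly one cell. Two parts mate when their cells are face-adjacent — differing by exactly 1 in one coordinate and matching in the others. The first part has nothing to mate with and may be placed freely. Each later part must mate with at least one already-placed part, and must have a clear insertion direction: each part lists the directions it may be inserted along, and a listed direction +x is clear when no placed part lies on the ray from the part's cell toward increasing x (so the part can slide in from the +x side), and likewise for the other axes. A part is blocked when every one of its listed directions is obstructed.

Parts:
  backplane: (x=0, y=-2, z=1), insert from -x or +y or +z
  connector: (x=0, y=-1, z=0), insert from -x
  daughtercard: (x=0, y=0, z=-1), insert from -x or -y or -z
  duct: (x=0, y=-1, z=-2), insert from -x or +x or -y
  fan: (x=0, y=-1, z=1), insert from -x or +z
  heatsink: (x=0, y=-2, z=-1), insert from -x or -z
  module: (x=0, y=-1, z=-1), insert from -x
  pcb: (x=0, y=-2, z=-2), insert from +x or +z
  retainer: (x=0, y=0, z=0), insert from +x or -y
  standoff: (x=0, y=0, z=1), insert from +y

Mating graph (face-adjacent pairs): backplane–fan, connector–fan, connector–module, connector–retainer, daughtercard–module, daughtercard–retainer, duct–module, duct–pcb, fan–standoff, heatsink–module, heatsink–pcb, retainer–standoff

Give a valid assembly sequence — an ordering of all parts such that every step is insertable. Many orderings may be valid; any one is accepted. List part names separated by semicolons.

module; daughtercard; duct; retainer; standoff; connector; fan; pcb; heatsink; backplane

1. module@(0, -1, -1) [-x clear] — {module}
2. daughtercard@(0, 0, -1) [-x clear] — {daughtercard, module}
3. duct@(0, -1, -2) [-x clear] — {daughtercard, duct, module}
4. retainer@(0, 0, 0) [+x clear] — {daughtercard, duct, module, retainer}
5. standoff@(0, 0, 1) [+y clear] — {daughtercard, duct, module, retainer, standoff}
6. connector@(0, -1, 0) [-x clear] — {connector, daughtercard, duct, module, retainer, standoff}
7. fan@(0, -1, 1) [-x clear] — {connector, daughtercard, duct, fan, module, retainer, standoff}
8. pcb@(0, -2, -2) [+x clear] — {connector, daughtercard, duct, fan, module, pcb, retainer, standoff}
9. heatsink@(0, -2, -1) [-x clear] — {connector, daughtercard, duct, fan, heatsink, module, pcb, retainer, standoff}
10. backplane@(0, -2, 1) [-x clear] — {backplane, connector, daughtercard, duct, fan, heatsink, module, pcb, retainer, standoff}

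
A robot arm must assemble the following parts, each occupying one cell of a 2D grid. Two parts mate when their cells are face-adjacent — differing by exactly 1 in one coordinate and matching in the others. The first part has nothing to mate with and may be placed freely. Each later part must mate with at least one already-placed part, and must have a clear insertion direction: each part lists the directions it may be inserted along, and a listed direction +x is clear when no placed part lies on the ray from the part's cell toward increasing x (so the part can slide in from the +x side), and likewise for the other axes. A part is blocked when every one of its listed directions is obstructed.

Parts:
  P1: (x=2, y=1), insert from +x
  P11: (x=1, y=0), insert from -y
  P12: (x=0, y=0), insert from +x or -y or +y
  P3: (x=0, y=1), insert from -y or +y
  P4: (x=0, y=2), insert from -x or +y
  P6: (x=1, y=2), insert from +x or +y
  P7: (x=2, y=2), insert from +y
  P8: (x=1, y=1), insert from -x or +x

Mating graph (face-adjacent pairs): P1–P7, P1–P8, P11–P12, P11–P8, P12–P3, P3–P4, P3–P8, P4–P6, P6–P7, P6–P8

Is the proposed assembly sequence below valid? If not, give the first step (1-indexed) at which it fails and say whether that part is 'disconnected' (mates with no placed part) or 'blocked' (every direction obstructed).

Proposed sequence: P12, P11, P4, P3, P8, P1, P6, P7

Invalid at step 3 (disconnected)

1. P12@(0, 0) [+x clear] — {P12}
2. P11@(1, 0) [-y clear] — {P11, P12}
3. P4@(0, 2) — no placed neighbour ⇒ disconnected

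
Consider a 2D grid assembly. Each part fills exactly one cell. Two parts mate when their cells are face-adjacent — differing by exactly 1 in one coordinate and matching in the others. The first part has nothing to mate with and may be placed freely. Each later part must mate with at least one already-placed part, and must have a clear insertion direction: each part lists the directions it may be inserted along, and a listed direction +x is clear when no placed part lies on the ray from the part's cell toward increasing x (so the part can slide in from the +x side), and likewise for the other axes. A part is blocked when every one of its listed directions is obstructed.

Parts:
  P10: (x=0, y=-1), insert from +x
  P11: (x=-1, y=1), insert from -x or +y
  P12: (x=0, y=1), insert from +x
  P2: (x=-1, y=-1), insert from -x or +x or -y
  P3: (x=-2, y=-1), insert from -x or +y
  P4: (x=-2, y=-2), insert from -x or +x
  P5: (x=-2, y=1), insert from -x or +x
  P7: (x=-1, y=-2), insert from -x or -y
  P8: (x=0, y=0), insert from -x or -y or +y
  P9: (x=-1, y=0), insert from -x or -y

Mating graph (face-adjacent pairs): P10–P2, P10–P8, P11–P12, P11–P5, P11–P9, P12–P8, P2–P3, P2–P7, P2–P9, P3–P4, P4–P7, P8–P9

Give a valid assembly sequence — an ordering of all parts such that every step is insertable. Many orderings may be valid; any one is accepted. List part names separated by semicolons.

1. P10@(0, -1) [+x clear] — {P10}
2. P2@(-1, -1) [-x clear] — {P10, P2}
3. P7@(-1, -2) [-x clear] — {P10, P2, P7}
4. P3@(-2, -1) [-x clear] — {P10, P2, P3, P7}
5. P8@(0, 0) [-x clear] — {P10, P2, P3, P7, P8}
6. P9@(-1, 0) [-x clear] — {P10, P2, P3, P7, P8, P9}
7. P11@(-1, 1) [-x clear] — {P10, P11, P2, P3, P7, P8, P9}
8. P5@(-2, 1) [-x clear] — {P10, P11, P2, P3, P5, P7, P8, P9}
9. P4@(-2, -2) [-x clear] — {P10, P11, P2, P3, P4, P5, P7, P8, P9}
10. P12@(0, 1) [+x clear] — {P10, P11, P12, P2, P3, P4, P5, P7, P8, P9}

P10; P2; P7; P3; P8; P9; P11; P5; P4; P12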